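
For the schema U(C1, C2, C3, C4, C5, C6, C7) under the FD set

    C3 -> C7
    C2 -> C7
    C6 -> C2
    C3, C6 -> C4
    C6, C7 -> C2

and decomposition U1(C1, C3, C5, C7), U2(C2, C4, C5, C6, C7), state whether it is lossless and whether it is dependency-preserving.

lossy and not dependency-preserving

Lossless test: (C5, C7)⁺ = {C5, C7}, which is a superkey of neither fragment — lossy.
Dependency preservation: the restricted closure of {C3, C6} across the fragments never reaches {C4}, so C3, C6 → C4 cannot be enforced without a join — not preserved.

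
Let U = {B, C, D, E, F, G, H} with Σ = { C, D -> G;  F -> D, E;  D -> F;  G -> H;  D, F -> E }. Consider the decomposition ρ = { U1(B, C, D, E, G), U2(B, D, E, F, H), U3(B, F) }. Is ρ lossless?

Chase test. Columns are B, C, D, E, F, G, H; row i has aⱼ where attribute j ∈ Ui, else bᵢⱼ.
Initial tableau (one row per fragment):
  row 1: a1 a2 a3 a4 b15 a6 b17
  row 2: a1 b22 a3 a4 a5 b26 a7
  row 3: a1 b32 b33 b34 a5 b36 b37
Rows 2 and 3 agree on F; apply F→D, E and equate their D, E entries.
Rows 1 and 2 agree on D; apply D→F and equate their F entries.
No row becomes fully distinguished — the join is lossy.

No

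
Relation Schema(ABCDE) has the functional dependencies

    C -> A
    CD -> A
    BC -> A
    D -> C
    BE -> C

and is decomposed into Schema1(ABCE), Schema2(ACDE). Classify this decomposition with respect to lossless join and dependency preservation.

Lossless test: (ACE)⁺ = {ACE}, which is a superkey of neither fragment — lossy.
Dependency preservation: every FD's attributes lie within a single fragment, so each can be enforced locally — preserved.

lossy but dependency-preserving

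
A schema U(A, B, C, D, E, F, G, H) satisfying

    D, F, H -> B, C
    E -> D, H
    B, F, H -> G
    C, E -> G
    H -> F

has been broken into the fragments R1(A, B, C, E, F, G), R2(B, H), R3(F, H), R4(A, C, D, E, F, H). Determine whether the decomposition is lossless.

Chase test. Columns are A, B, C, D, E, F, G, H; row i has aⱼ where attribute j ∈ Ri, else bᵢⱼ.
Initial tableau (one row per fragment):
  row 1: a1 a2 a3 b14 a5 a6 a7 b18
  row 2: b21 a2 b23 b24 b25 b26 b27 a8
  row 3: b31 b32 b33 b34 b35 a6 b37 a8
  row 4: a1 b42 a3 a4 a5 a6 b47 a8
Rows 1 and 4 agree on E; apply E→D, H and equate their D, H entries.
Rows 1 and 4 agree on C, E; apply C, E→G and equate their G entries.
Rows 1 and 2 agree on H; apply H→F and equate their F entries.
Rows 1 and 4 agree on D, F, H; apply D, F, H→B, C and equate their B, C entries.
Rows 1 and 2 agree on B, F, H; apply B, F, H→G and equate their G entries.
Row 1 is now all distinguished symbols — the join is lossless.

Yes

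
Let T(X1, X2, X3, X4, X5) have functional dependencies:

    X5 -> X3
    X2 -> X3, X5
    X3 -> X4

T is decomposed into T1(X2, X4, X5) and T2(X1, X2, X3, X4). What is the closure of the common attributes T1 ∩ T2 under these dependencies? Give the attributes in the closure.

X2, X3, X4, X5

T1 ∩ T2 = {X2, X4}.
X2 → X3, X5 applies, adding X3, X5
Closure: {X2, X3, X4, X5}.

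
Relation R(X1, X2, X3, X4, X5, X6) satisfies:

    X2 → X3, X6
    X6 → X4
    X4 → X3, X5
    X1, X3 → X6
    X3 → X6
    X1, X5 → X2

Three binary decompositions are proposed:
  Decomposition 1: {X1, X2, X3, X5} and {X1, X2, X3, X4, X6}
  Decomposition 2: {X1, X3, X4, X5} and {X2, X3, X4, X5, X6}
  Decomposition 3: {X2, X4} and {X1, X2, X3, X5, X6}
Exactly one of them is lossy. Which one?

Decomposition 1: common = {X1, X2, X3}, closure = {X1, X2, X3, X4, X5, X6} → lossless.
Decomposition 2: common = {X3, X4, X5}, closure = {X3, X4, X5, X6} → lossy.
Decomposition 3: common = {X2}, closure = {X2, X3, X4, X5, X6} → lossless.

Decomposition 2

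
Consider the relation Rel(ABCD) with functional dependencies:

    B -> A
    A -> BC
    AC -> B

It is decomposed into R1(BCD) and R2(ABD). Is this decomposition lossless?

Common attributes: R1 ∩ R2 = {BD}.
Closure of {BD}: B → A applies, adding A; A → BC applies, adding C. So (BD)⁺ = {ABCD}.
This closure contains every attribute of R1, so R1 ∩ R2 → R1. The join is lossless.

Yes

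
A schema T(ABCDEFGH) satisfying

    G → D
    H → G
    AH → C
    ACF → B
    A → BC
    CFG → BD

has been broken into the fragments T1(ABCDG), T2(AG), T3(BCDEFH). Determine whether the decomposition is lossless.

Chase test. Columns are ABCDEFGH; row i has aⱼ where attribute j ∈ Ti, else bᵢⱼ.
Initial tableau (one row per fragment):
  row 1: a1 a2 a3 a4 b15 b16 a7 b18
  row 2: a1 b22 b23 b24 b25 b26 a7 b28
  row 3: b31 a2 a3 a4 a5 a6 b37 a8
Rows 1 and 2 agree on G; apply G→D and equate their D entries.
Rows 1 and 2 agree on A; apply A→BC and equate their BC entries.
No row becomes fully distinguished — the join is lossy.

No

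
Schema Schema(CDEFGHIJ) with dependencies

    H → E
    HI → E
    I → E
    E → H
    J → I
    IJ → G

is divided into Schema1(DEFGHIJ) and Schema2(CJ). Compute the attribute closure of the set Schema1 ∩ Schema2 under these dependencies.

EGHIJ

Schema1 ∩ Schema2 = {J}.
J → I applies, adding I
IJ → G applies, adding G
I → E applies, adding E
E → H applies, adding H
Closure: {EGHIJ}.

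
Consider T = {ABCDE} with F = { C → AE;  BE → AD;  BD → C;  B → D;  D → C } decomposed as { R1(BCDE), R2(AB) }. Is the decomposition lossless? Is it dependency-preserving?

lossless but not dependency-preserving

Lossless test: (B)⁺ = {ABCDE}, which contains all of one fragment — lossless.
Dependency preservation: the restricted closure of {C} across the fragments never reaches {AE}, so C → AE cannot be enforced without a join — not preserved.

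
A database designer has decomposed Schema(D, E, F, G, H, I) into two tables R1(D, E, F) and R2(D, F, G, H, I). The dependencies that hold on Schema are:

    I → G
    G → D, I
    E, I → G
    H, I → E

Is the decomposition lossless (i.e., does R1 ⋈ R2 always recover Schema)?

No

Common attributes: R1 ∩ R2 = {D, F}.
No dependency enlarges {D, F}, so (D, F)⁺ = {D, F}.
The closure contains neither all of R1 = {D, E, F} nor all of R2 = {D, F, G, H, I}, so the common attributes are not a superkey of either fragment. The join is lossy.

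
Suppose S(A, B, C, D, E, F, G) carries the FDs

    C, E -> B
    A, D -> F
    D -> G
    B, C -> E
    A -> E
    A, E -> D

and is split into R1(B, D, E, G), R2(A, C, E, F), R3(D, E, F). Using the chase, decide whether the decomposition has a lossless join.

No

Chase test. Columns are A, B, C, D, E, F, G; row i has aⱼ where attribute j ∈ Ri, else bᵢⱼ.
Initial tableau (one row per fragment):
  row 1: b11 a2 b13 a4 a5 b16 a7
  row 2: a1 b22 a3 b24 a5 a6 b27
  row 3: b31 b32 b33 a4 a5 a6 b37
Rows 1 and 3 agree on D; apply D→G and equate their G entries.
No row becomes fully distinguished — the join is lossy.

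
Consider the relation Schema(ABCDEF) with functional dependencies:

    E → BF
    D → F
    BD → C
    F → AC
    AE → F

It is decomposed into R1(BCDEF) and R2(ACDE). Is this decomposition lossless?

Yes

Common attributes: R1 ∩ R2 = {CDE}.
Closure of {CDE}: E → BF applies, adding BF; F → AC applies, adding A. So (CDE)⁺ = {ABCDEF}.
This closure contains every attribute of R1, so R1 ∩ R2 → R1. The join is lossless.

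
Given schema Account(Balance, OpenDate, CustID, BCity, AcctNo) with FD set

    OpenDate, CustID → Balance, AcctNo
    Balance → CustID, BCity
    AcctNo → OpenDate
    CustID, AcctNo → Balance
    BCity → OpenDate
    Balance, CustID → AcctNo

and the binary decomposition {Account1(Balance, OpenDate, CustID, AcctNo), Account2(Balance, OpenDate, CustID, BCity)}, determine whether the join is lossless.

Yes

Common attributes: Account1 ∩ Account2 = {Balance, OpenDate, CustID}.
Closure of {Balance, OpenDate, CustID}: OpenDate, CustID → Balance, AcctNo applies, adding AcctNo; Balance → CustID, BCity applies, adding BCity. So (Balance, OpenDate, CustID)⁺ = {Balance, OpenDate, CustID, BCity, AcctNo}.
This closure contains every attribute of Account1, so Account1 ∩ Account2 → Account1. The join is lossless.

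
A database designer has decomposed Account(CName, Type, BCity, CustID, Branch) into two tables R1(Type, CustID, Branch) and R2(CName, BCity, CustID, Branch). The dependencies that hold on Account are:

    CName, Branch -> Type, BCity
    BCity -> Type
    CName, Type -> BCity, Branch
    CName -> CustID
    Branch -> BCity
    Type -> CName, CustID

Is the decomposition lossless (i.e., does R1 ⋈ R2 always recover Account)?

Common attributes: R1 ∩ R2 = {CustID, Branch}.
Closure of {CustID, Branch}: Branch → BCity applies, adding BCity; BCity → Type applies, adding Type; Type → CName, CustID applies, adding CName. So (CustID, Branch)⁺ = {CName, Type, BCity, CustID, Branch}.
This closure contains every attribute of R1, so R1 ∩ R2 → R1. The join is lossless.

Yes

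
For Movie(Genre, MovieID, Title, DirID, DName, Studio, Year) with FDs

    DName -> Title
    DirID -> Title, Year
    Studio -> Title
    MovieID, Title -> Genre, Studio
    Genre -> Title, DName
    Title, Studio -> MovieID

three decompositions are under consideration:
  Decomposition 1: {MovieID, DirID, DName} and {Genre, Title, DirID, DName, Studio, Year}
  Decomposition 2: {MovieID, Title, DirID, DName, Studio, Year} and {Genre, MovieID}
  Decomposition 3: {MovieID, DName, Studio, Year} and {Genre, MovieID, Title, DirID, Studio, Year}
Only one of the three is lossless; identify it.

Decomposition 1: common = {DirID, DName}, closure = {Title, DirID, DName, Year} → lossy.
Decomposition 2: common = {MovieID}, closure = {MovieID} → lossy.
Decomposition 3: common = {MovieID, Studio, Year}, closure = {Genre, MovieID, Title, DName, Studio, Year} → lossless.

Decomposition 3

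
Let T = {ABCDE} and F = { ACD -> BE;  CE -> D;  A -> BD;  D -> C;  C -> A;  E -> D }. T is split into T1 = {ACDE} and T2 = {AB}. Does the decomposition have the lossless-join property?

Yes

Common attributes: T1 ∩ T2 = {A}.
Closure of {A}: A → BD applies, adding BD; D → C applies, adding C; ACD → BE applies, adding E. So (A)⁺ = {ABCDE}.
This closure contains every attribute of T1, so T1 ∩ T2 → T1. The join is lossless.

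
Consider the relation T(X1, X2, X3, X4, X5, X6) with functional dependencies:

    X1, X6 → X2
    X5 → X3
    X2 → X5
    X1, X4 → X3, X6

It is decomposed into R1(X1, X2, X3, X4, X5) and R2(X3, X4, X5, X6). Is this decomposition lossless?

Common attributes: R1 ∩ R2 = {X3, X4, X5}.
No dependency enlarges {X3, X4, X5}, so (X3, X4, X5)⁺ = {X3, X4, X5}.
The closure contains neither all of R1 = {X1, X2, X3, X4, X5} nor all of R2 = {X3, X4, X5, X6}, so the common attributes are not a superkey of either fragment. The join is lossy.

No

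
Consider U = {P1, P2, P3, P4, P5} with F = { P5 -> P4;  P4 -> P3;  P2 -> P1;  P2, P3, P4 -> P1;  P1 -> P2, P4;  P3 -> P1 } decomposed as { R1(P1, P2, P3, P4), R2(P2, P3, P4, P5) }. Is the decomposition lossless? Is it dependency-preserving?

Lossless test: (P2, P3, P4)⁺ = {P1, P2, P3, P4}, which contains all of one fragment — lossless.
Dependency preservation: every FD's attributes lie within a single fragment, so each can be enforced locally — preserved.

lossless and dependency-preserving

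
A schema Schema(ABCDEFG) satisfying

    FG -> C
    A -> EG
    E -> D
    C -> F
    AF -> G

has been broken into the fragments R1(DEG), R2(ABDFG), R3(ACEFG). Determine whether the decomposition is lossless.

Yes

Chase test. Columns are ABCDEFG; row i has aⱼ where attribute j ∈ Ri, else bᵢⱼ.
Initial tableau (one row per fragment):
  row 1: b11 b12 b13 a4 a5 b16 a7
  row 2: a1 a2 b23 a4 b25 a6 a7
  row 3: a1 b32 a3 b34 a5 a6 a7
Rows 2 and 3 agree on FG; apply FG→C and equate their C entries.
Rows 2 and 3 agree on A; apply A→EG and equate their EG entries.
Rows 1 and 3 agree on E; apply E→D and equate their D entries.
Row 2 is now all distinguished symbols — the join is lossless.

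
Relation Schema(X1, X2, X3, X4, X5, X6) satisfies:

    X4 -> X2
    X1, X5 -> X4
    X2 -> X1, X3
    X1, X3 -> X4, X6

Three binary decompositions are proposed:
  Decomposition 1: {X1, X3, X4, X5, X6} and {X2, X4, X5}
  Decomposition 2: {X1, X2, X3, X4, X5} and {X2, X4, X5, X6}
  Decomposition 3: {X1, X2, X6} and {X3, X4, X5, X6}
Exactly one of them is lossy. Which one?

Decomposition 3

Decomposition 1: common = {X4, X5}, closure = {X1, X2, X3, X4, X5, X6} → lossless.
Decomposition 2: common = {X2, X4, X5}, closure = {X1, X2, X3, X4, X5, X6} → lossless.
Decomposition 3: common = {X6}, closure = {X6} → lossy.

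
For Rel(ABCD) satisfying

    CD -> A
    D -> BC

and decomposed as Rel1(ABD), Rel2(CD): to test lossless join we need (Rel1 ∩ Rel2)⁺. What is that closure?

ABCD

Rel1 ∩ Rel2 = {D}.
D → BC applies, adding BC
CD → A applies, adding A
Closure: {ABCD}.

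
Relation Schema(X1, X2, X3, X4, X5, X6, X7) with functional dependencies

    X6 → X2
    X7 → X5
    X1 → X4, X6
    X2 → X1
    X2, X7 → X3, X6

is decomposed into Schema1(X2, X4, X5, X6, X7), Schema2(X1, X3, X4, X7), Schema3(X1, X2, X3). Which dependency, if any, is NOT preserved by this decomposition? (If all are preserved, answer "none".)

none

X6 → X2 lies within Schema1.
X7 → X5 lies within Schema1.
X1 → X4, X6: restricted closure across fragments reaches X4, X6.
X2 → X1 lies within Schema3.
X2, X7 → X3, X6: restricted closure across fragments reaches X3, X6.
Every dependency is enforceable on the fragments, so the decomposition is dependency-preserving.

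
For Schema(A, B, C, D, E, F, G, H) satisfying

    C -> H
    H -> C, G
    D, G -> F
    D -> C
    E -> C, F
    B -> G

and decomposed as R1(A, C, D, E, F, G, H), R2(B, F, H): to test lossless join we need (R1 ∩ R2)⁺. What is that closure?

R1 ∩ R2 = {F, H}.
H → C, G applies, adding C, G
Closure: {C, F, G, H}.

C, F, G, H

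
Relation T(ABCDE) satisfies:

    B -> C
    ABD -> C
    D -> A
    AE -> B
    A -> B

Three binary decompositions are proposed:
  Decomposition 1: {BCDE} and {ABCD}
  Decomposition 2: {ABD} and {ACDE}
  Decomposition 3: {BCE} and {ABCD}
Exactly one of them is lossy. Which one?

Decomposition 1: common = {BCD}, closure = {ABCD} → lossless.
Decomposition 2: common = {AD}, closure = {ABCD} → lossless.
Decomposition 3: common = {BC}, closure = {BC} → lossy.

Decomposition 3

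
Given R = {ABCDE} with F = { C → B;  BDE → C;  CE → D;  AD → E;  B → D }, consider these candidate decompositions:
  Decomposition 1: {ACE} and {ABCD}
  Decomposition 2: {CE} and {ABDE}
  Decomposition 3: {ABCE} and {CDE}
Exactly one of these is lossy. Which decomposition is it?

Decomposition 2

Decomposition 1: common = {AC}, closure = {ABCDE} → lossless.
Decomposition 2: common = {E}, closure = {E} → lossy.
Decomposition 3: common = {CE}, closure = {BCDE} → lossless.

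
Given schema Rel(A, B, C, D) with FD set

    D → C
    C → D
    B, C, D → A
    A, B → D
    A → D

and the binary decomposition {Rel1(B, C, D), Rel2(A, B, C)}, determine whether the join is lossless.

Yes

Common attributes: Rel1 ∩ Rel2 = {B, C}.
Closure of {B, C}: C → D applies, adding D; B, C, D → A applies, adding A. So (B, C)⁺ = {A, B, C, D}.
This closure contains every attribute of Rel1, so Rel1 ∩ Rel2 → Rel1. The join is lossless.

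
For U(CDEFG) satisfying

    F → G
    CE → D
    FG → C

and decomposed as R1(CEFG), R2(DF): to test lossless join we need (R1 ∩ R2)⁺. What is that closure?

R1 ∩ R2 = {F}.
F → G applies, adding G
FG → C applies, adding C
Closure: {CFG}.

CFG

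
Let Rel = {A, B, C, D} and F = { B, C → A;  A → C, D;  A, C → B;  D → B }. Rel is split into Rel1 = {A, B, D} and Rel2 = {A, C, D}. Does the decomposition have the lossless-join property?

Common attributes: Rel1 ∩ Rel2 = {A, D}.
Closure of {A, D}: A → C, D applies, adding C; A, C → B applies, adding B. So (A, D)⁺ = {A, B, C, D}.
This closure contains every attribute of Rel1, so Rel1 ∩ Rel2 → Rel1. The join is lossless.

Yes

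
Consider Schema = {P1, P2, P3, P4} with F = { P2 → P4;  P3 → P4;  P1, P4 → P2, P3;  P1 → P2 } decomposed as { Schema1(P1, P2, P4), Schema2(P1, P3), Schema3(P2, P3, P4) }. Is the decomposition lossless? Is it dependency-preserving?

Lossless test (chase): Rows 2 and 3 agree on P3; apply P3→P4 and equate their P4 entries. Rows 1 and 2 agree on P1, P4; apply P1, P4→P2, P3 and equate their P2, P3 entries. Row 1 is now all distinguished symbols — the join is lossless.
Dependency preservation: P1, P4 → P2, P3 is not contained in any single fragment, but the restricted closure of its left-hand side across the fragments still reaches the right-hand side; the remaining FDs each lie inside some fragment. All dependencies are preserved.

lossless and dependency-preserving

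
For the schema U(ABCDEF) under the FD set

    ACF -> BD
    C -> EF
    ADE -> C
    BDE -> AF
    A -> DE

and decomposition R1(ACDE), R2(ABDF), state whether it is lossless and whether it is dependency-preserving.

lossless but not dependency-preserving

Lossless test: (AD)⁺ = {ABCDEF}, which contains all of one fragment — lossless.
Dependency preservation: the restricted closure of {C} across the fragments never reaches {EF}, so C → EF cannot be enforced without a join — not preserved.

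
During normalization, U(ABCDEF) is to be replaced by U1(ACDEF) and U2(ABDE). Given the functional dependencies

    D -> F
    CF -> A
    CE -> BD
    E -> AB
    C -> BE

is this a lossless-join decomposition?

Yes

Common attributes: U1 ∩ U2 = {ADE}.
Closure of {ADE}: D → F applies, adding F; E → AB applies, adding B. So (ADE)⁺ = {ABDEF}.
This closure contains every attribute of U2, so U1 ∩ U2 → U2. The join is lossless.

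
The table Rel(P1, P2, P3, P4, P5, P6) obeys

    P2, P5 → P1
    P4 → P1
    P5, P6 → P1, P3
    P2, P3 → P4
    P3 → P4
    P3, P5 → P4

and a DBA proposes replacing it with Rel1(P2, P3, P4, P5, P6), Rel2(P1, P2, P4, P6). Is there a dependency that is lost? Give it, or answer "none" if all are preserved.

P2, P5 → P1

Check P2, P5 → P1: no single fragment contains all of {P1, P2, P5}, and the restricted closure of {P2, P5} across the fragments never reaches {P1}.
P4 → P1 is preserved.
P5, P6 → P1, P3 is preserved.
P2, P3 → P4 is preserved.
P3 → P4 is preserved.
P3, P5 → P4 is preserved.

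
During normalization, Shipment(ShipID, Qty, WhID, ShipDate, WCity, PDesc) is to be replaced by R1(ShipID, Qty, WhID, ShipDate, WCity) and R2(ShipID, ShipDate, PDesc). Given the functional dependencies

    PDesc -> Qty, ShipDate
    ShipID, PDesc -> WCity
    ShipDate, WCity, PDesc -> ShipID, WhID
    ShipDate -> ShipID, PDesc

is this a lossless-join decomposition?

Yes

Common attributes: R1 ∩ R2 = {ShipID, ShipDate}.
Closure of {ShipID, ShipDate}: ShipDate → ShipID, PDesc applies, adding PDesc; PDesc → Qty, ShipDate applies, adding Qty; ShipID, PDesc → WCity applies, adding WCity; ShipDate, WCity, PDesc → ShipID, WhID applies, adding WhID. So (ShipID, ShipDate)⁺ = {ShipID, Qty, WhID, ShipDate, WCity, PDesc}.
This closure contains every attribute of R1, so R1 ∩ R2 → R1. The join is lossless.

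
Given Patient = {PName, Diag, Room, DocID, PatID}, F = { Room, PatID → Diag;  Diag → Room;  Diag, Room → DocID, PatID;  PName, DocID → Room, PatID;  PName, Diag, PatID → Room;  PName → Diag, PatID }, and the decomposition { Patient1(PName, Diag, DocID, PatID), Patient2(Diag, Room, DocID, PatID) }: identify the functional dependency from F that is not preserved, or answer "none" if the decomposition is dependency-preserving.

Room, PatID → Diag lies within Patient2.
Diag → Room lies within Patient2.
Diag, Room → DocID, PatID lies within Patient2.
PName, DocID → Room, PatID: restricted closure across fragments reaches Room, PatID.
PName, Diag, PatID → Room: restricted closure across fragments reaches Room.
PName → Diag, PatID lies within Patient1.
Every dependency is enforceable on the fragments, so the decomposition is dependency-preserving.

none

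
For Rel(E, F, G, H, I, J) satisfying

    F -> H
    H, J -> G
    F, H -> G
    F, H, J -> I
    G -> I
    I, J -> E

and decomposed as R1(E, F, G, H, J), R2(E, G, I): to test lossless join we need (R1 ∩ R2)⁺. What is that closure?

R1 ∩ R2 = {E, G}.
G → I applies, adding I
Closure: {E, G, I}.

E, G, I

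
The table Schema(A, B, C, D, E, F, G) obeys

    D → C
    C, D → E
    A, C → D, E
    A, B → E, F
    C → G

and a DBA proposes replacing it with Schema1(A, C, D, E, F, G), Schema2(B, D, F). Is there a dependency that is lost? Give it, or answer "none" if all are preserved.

A, B → E, F

Check A, B → E, F: no single fragment contains all of {A, B, E, F}, and the restricted closure of {A, B} across the fragments never reaches {E, F}.
D → C is preserved.
C, D → E is preserved.
A, C → D, E is preserved.
C → G is preserved.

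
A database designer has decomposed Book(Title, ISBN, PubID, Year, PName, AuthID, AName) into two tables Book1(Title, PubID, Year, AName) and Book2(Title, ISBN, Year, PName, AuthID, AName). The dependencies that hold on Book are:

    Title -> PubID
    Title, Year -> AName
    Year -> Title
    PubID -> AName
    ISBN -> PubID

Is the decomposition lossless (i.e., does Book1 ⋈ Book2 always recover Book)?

Yes

Common attributes: Book1 ∩ Book2 = {Title, Year, AName}.
Closure of {Title, Year, AName}: Title → PubID applies, adding PubID. So (Title, Year, AName)⁺ = {Title, PubID, Year, AName}.
This closure contains every attribute of Book1, so Book1 ∩ Book2 → Book1. The join is lossless.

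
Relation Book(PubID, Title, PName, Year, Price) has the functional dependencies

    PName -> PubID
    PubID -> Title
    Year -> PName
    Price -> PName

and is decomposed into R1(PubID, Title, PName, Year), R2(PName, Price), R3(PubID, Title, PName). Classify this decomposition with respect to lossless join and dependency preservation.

lossy but dependency-preserving

Lossless test (chase): Rows 1 and 2 agree on PName; apply PName→PubID and equate their PubID entries. Rows 1 and 2 agree on PubID; apply PubID→Title and equate their Title entries. No row becomes fully distinguished — the join is lossy.
Dependency preservation: every FD's attributes lie within a single fragment, so each can be enforced locally — preserved.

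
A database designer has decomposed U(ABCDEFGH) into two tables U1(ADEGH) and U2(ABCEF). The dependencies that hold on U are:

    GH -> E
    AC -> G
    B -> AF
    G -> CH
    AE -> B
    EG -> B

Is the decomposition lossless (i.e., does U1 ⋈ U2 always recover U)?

No

Common attributes: U1 ∩ U2 = {AE}.
Closure of {AE}: AE → B applies, adding B; B → AF applies, adding F. So (AE)⁺ = {ABEF}.
The closure contains neither all of U1 = {ADEGH} nor all of U2 = {ABCEF}, so the common attributes are not a superkey of either fragment. The join is lossy.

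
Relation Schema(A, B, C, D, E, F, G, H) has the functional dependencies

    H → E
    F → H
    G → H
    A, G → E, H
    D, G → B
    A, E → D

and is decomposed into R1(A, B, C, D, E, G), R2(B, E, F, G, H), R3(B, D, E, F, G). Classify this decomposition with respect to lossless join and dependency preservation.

Lossless test (chase): Rows 2 and 3 agree on F; apply F→H and equate their H entries. Rows 1 and 2 agree on G; apply G→H and equate their H entries. No row becomes fully distinguished — the join is lossy.
Dependency preservation: A, G → E, H is not contained in any single fragment, but the restricted closure of its left-hand side across the fragments still reaches the right-hand side; the remaining FDs each lie inside some fragment. All dependencies are preserved.

lossy but dependency-preserving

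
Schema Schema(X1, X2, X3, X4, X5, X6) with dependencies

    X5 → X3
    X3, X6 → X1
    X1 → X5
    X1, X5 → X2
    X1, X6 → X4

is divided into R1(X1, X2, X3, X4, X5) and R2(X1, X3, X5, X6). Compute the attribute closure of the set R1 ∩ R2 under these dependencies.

X1, X2, X3, X5

R1 ∩ R2 = {X1, X3, X5}.
X1, X5 → X2 applies, adding X2
Closure: {X1, X2, X3, X5}.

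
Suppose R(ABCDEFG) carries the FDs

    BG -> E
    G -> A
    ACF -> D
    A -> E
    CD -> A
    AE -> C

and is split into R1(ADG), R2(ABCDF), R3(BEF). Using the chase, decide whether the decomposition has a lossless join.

No

Chase test. Columns are ABCDEFG; row i has aⱼ where attribute j ∈ Ri, else bᵢⱼ.
Initial tableau (one row per fragment):
  row 1: a1 b12 b13 a4 b15 b16 a7
  row 2: a1 a2 a3 a4 b25 a6 b27
  row 3: b31 a2 b33 b34 a5 a6 b37
Rows 1 and 2 agree on A; apply A→E and equate their E entries.
Rows 1 and 2 agree on AE; apply AE→C and equate their C entries.
No row becomes fully distinguished — the join is lossy.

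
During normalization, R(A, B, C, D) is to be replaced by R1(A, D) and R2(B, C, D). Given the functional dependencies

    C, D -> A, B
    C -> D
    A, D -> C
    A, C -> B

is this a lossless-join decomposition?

No

Common attributes: R1 ∩ R2 = {D}.
No dependency enlarges {D}, so (D)⁺ = {D}.
The closure contains neither all of R1 = {A, D} nor all of R2 = {B, C, D}, so the common attributes are not a superkey of either fragment. The join is lossy.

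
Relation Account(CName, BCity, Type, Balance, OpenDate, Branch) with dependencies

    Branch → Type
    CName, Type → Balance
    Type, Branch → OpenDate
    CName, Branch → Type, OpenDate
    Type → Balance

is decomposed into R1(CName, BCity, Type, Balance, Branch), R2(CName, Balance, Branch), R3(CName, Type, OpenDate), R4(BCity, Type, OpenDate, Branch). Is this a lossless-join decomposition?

Yes

Chase test. Columns are CName, BCity, Type, Balance, OpenDate, Branch; row i has aⱼ where attribute j ∈ Ri, else bᵢⱼ.
Initial tableau (one row per fragment):
  row 1: a1 a2 a3 a4 b15 a6
  row 2: a1 b22 b23 a4 b25 a6
  row 3: a1 b32 a3 b34 a5 b36
  row 4: b41 a2 a3 b44 a5 a6
Rows 1 and 2 agree on Branch; apply Branch→Type and equate their Type entries.
Rows 1 and 3 agree on CName, Type; apply CName, Type→Balance and equate their Balance entries.
Rows 1 and 2 agree on Type, Branch; apply Type, Branch→OpenDate and equate their OpenDate entries.
Rows 1 and 4 agree on Type, Branch; apply Type, Branch→OpenDate and equate their OpenDate entries.
Rows 1 and 4 agree on Type; apply Type→Balance and equate their Balance entries.
Row 1 is now all distinguished symbols — the join is lossless.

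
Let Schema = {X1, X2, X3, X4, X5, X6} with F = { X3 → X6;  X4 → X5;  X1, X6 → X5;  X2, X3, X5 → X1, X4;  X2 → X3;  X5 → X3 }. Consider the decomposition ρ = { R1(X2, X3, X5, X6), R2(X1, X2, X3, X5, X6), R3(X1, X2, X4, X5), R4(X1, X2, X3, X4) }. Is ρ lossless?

Chase test. Columns are X1, X2, X3, X4, X5, X6; row i has aⱼ where attribute j ∈ Ri, else bᵢⱼ.
Initial tableau (one row per fragment):
  row 1: b11 a2 a3 b14 a5 a6
  row 2: a1 a2 a3 b24 a5 a6
  row 3: a1 a2 b33 a4 a5 b36
  row 4: a1 a2 a3 a4 b45 b46
Rows 1 and 4 agree on X3; apply X3→X6 and equate their X6 entries.
Rows 3 and 4 agree on X4; apply X4→X5 and equate their X5 entries.
Rows 1 and 2 agree on X2, X3, X5; apply X2, X3, X5→X1, X4 and equate their X1, X4 entries.
Rows 1 and 4 agree on X2, X3, X5; apply X2, X3, X5→X1, X4 and equate their X1, X4 entries.
Rows 1 and 3 agree on X2; apply X2→X3 and equate their X3 entries.
Rows 1 and 3 agree on X3; apply X3→X6 and equate their X6 entries.
Row 1 is now all distinguished symbols — the join is lossless.

Yes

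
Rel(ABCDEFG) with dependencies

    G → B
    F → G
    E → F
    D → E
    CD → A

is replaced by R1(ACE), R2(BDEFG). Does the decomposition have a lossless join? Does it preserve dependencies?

lossy and not dependency-preserving

Lossless test: (E)⁺ = {BEFG}, which is a superkey of neither fragment — lossy.
Dependency preservation: the restricted closure of {CD} across the fragments never reaches {A}, so CD → A cannot be enforced without a join — not preserved.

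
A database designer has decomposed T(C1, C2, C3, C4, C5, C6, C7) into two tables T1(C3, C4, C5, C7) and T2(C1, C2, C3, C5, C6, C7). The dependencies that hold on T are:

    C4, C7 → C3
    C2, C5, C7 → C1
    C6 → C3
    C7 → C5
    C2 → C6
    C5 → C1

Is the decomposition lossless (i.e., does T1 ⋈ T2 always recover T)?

Common attributes: T1 ∩ T2 = {C3, C5, C7}.
Closure of {C3, C5, C7}: C5 → C1 applies, adding C1. So (C3, C5, C7)⁺ = {C1, C3, C5, C7}.
The closure contains neither all of T1 = {C3, C4, C5, C7} nor all of T2 = {C1, C2, C3, C5, C6, C7}, so the common attributes are not a superkey of either fragment. The join is lossy.

No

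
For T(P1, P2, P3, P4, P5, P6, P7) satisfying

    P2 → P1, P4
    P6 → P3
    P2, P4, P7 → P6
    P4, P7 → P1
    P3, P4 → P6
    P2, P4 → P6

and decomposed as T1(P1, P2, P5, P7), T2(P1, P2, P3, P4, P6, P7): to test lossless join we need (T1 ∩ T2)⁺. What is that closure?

T1 ∩ T2 = {P1, P2, P7}.
P2 → P1, P4 applies, adding P4
P2, P4, P7 → P6 applies, adding P6
P6 → P3 applies, adding P3
Closure: {P1, P2, P3, P4, P6, P7}.

P1, P2, P3, P4, P6, P7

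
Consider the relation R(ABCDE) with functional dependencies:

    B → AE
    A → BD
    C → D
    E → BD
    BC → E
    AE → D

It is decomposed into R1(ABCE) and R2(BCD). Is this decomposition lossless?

Common attributes: R1 ∩ R2 = {BC}.
Closure of {BC}: B → AE applies, adding AE; A → BD applies, adding D. So (BC)⁺ = {ABCDE}.
This closure contains every attribute of R1, so R1 ∩ R2 → R1. The join is lossless.

Yes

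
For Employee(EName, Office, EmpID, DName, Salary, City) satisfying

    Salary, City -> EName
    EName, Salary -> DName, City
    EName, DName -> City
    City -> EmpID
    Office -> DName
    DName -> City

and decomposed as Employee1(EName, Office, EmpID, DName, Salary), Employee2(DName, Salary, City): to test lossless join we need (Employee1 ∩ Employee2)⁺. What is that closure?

EName, EmpID, DName, Salary, City

Employee1 ∩ Employee2 = {DName, Salary}.
DName → City applies, adding City
Salary, City → EName applies, adding EName
City → EmpID applies, adding EmpID
Closure: {EName, EmpID, DName, Salary, City}.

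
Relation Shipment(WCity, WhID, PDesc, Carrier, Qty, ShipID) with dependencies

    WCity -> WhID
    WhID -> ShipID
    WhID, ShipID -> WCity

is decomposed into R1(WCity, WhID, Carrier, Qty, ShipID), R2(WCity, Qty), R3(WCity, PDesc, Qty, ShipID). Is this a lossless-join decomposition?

No

Chase test. Columns are WCity, WhID, PDesc, Carrier, Qty, ShipID; row i has aⱼ where attribute j ∈ Ri, else bᵢⱼ.
Initial tableau (one row per fragment):
  row 1: a1 a2 b13 a4 a5 a6
  row 2: a1 b22 b23 b24 a5 b26
  row 3: a1 b32 a3 b34 a5 a6
Rows 1 and 2 agree on WCity; apply WCity→WhID and equate their WhID entries.
Rows 1 and 3 agree on WCity; apply WCity→WhID and equate their WhID entries.
Rows 1 and 2 agree on WhID; apply WhID→ShipID and equate their ShipID entries.
No row becomes fully distinguished — the join is lossy.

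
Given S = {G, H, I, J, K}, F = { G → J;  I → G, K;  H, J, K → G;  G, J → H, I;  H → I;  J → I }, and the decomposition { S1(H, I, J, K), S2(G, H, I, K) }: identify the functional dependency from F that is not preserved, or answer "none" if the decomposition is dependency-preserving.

G → J: restricted closure across fragments reaches J.
I → G, K lies within S2.
H, J, K → G: restricted closure across fragments reaches G.
G, J → H, I: restricted closure across fragments reaches H, I.
H → I lies within S1.
J → I lies within S1.
Every dependency is enforceable on the fragments, so the decomposition is dependency-preserving.

none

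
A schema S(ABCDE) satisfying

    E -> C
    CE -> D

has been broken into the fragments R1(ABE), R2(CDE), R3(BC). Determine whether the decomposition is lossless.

Chase test. Columns are ABCDE; row i has aⱼ where attribute j ∈ Ri, else bᵢⱼ.
Initial tableau (one row per fragment):
  row 1: a1 a2 b13 b14 a5
  row 2: b21 b22 a3 a4 a5
  row 3: b31 a2 a3 b34 b35
Rows 1 and 2 agree on E; apply E→C and equate their C entries.
Rows 1 and 2 agree on CE; apply CE→D and equate their D entries.
Row 1 is now all distinguished symbols — the join is lossless.

Yes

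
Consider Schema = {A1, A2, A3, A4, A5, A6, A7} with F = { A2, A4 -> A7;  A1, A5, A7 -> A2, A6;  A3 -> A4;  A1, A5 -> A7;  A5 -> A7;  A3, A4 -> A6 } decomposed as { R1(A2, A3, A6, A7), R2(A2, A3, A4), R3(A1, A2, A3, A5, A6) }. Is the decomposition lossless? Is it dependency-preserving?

Lossless test (chase): Rows 1 and 2 agree on A3; apply A3→A4 and equate their A4 entries. Rows 1 and 3 agree on A3; apply A3→A4 and equate their A4 entries. Rows 1 and 2 agree on A3, A4; apply A3, A4→A6 and equate their A6 entries. Rows 1 and 2 agree on A2, A4; apply A2, A4→A7 and equate their A7 entries. Rows 1 and 3 agree on A2, A4; apply A2, A4→A7 and equate their A7 entries. Row 3 is now all distinguished symbols — the join is lossless.
Dependency preservation: the restricted closure of {A2, A4} across the fragments never reaches {A7}, so A2, A4 → A7 cannot be enforced without a join — not preserved.

lossless but not dependency-preserving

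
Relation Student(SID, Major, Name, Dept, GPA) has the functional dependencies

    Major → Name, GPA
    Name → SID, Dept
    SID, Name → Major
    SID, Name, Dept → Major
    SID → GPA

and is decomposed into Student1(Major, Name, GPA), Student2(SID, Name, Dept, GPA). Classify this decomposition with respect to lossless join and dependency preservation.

lossless and dependency-preserving

Lossless test: (Name, GPA)⁺ = {SID, Major, Name, Dept, GPA}, which contains all of one fragment — lossless.
Dependency preservation: SID, Name → Major; SID, Name, Dept → Major are not contained in any single fragment, but the restricted closure of each left-hand side across the fragments still reaches the right-hand side; the remaining FDs each lie inside some fragment. All dependencies are preserved.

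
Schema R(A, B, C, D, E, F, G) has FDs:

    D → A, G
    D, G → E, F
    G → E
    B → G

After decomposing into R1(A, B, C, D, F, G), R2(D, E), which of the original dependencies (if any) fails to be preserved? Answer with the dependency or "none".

Check G → E: no single fragment contains all of {E, G}, and the restricted closure of {G} across the fragments never reaches {E}.
D → A, G is preserved.
D, G → E, F is preserved.
B → G is preserved.

G → E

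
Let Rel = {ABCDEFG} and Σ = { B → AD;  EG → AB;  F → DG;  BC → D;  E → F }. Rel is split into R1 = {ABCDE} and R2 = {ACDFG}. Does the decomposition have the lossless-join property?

No

Common attributes: R1 ∩ R2 = {ACD}.
No dependency enlarges {ACD}, so (ACD)⁺ = {ACD}.
The closure contains neither all of R1 = {ABCDE} nor all of R2 = {ACDFG}, so the common attributes are not a superkey of either fragment. The join is lossy.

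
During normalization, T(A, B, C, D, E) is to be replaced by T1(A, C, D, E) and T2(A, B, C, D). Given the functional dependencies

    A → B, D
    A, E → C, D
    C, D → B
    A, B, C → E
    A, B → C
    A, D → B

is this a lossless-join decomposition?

Common attributes: T1 ∩ T2 = {A, C, D}.
Closure of {A, C, D}: A → B, D applies, adding B; A, B, C → E applies, adding E. So (A, C, D)⁺ = {A, B, C, D, E}.
This closure contains every attribute of T1, so T1 ∩ T2 → T1. The join is lossless.

Yes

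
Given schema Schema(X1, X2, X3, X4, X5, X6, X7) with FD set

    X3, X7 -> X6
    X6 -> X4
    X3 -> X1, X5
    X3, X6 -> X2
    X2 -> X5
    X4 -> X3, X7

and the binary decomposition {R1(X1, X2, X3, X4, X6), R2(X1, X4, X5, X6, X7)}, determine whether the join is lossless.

Yes

Common attributes: R1 ∩ R2 = {X1, X4, X6}.
Closure of {X1, X4, X6}: X4 → X3, X7 applies, adding X3, X7; X3 → X1, X5 applies, adding X5; X3, X6 → X2 applies, adding X2. So (X1, X4, X6)⁺ = {X1, X2, X3, X4, X5, X6, X7}.
This closure contains every attribute of R1, so R1 ∩ R2 → R1. The join is lossless.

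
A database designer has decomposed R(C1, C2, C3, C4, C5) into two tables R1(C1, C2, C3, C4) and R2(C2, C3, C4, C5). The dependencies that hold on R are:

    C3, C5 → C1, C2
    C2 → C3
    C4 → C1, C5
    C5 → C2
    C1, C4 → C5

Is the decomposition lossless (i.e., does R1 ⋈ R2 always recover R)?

Yes

Common attributes: R1 ∩ R2 = {C2, C3, C4}.
Closure of {C2, C3, C4}: C4 → C1, C5 applies, adding C1, C5. So (C2, C3, C4)⁺ = {C1, C2, C3, C4, C5}.
This closure contains every attribute of R1, so R1 ∩ R2 → R1. The join is lossless.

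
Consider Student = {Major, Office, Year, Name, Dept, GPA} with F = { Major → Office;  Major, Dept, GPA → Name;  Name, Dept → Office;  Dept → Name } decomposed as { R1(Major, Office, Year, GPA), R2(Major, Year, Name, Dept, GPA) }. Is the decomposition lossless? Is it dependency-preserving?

lossless but not dependency-preserving

Lossless test: (Major, Year, GPA)⁺ = {Major, Office, Year, GPA}, which contains all of one fragment — lossless.
Dependency preservation: the restricted closure of {Name, Dept} across the fragments never reaches {Office}, so Name, Dept → Office cannot be enforced without a join — not preserved.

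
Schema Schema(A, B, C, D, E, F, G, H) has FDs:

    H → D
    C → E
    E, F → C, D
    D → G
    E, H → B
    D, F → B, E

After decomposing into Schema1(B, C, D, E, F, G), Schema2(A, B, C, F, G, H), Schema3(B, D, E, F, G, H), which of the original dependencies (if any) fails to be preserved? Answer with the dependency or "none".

H → D lies within Schema3.
C → E lies within Schema1.
E, F → C, D lies within Schema1.
D → G lies within Schema1.
E, H → B lies within Schema3.
D, F → B, E lies within Schema1.
Every dependency is enforceable on the fragments, so the decomposition is dependency-preserving.

none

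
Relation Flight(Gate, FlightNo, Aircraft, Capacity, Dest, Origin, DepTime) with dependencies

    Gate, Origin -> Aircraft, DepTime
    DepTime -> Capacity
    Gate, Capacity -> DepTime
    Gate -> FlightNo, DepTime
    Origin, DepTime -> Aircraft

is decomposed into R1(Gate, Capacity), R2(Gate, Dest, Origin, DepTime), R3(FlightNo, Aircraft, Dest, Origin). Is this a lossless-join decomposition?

No

Chase test. Columns are Gate, FlightNo, Aircraft, Capacity, Dest, Origin, DepTime; row i has aⱼ where attribute j ∈ Ri, else bᵢⱼ.
Initial tableau (one row per fragment):
  row 1: a1 b12 b13 a4 b15 b16 b17
  row 2: a1 b22 b23 b24 a5 a6 a7
  row 3: b31 a2 a3 b34 a5 a6 b37
Rows 1 and 2 agree on Gate; apply Gate→FlightNo, DepTime and equate their FlightNo, DepTime entries.
Rows 1 and 2 agree on DepTime; apply DepTime→Capacity and equate their Capacity entries.
No row becomes fully distinguished — the join is lossy.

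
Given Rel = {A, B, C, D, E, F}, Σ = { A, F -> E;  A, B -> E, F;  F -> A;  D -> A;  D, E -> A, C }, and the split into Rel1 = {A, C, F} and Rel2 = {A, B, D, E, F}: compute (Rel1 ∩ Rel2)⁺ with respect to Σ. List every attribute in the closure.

A, E, F

Rel1 ∩ Rel2 = {A, F}.
A, F → E applies, adding E
Closure: {A, E, F}.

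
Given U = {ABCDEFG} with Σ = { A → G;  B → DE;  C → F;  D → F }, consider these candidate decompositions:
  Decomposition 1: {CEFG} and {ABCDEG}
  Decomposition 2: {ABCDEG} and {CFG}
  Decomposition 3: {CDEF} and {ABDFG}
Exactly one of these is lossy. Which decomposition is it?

Decomposition 3

Decomposition 1: common = {CEG}, closure = {CEFG} → lossless.
Decomposition 2: common = {CG}, closure = {CFG} → lossless.
Decomposition 3: common = {DF}, closure = {DF} → lossy.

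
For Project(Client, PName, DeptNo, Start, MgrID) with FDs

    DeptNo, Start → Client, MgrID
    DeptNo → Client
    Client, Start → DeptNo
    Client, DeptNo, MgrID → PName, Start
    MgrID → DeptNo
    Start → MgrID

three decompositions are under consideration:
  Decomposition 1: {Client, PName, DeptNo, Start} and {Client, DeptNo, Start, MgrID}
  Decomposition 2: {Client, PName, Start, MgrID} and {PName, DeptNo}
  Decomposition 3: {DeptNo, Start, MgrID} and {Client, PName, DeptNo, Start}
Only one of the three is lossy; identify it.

Decomposition 1: common = {Client, DeptNo, Start}, closure = {Client, PName, DeptNo, Start, MgrID} → lossless.
Decomposition 2: common = {PName}, closure = {PName} → lossy.
Decomposition 3: common = {DeptNo, Start}, closure = {Client, PName, DeptNo, Start, MgrID} → lossless.

Decomposition 2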